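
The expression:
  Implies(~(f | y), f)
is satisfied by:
  {y: True, f: True}
  {y: True, f: False}
  {f: True, y: False}


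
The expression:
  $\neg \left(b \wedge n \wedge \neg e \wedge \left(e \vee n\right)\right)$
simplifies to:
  $e \vee \neg b \vee \neg n$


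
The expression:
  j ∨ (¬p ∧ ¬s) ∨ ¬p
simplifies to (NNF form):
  j ∨ ¬p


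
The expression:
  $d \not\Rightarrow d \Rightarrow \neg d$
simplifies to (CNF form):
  $\text{True}$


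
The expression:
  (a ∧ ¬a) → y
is always true.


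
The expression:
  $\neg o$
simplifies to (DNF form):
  $\neg o$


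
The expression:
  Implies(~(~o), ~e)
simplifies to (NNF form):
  ~e | ~o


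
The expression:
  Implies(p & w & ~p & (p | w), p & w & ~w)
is always true.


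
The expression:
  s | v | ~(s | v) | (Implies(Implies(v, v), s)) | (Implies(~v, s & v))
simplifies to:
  True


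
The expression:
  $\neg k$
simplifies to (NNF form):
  $\neg k$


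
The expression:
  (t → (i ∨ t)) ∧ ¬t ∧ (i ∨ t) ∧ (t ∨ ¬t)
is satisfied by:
  {i: True, t: False}


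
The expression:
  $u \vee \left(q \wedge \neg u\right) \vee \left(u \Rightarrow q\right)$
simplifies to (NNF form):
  $\text{True}$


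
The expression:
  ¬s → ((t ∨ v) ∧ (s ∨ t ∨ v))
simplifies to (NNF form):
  s ∨ t ∨ v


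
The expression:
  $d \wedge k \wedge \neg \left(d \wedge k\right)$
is never true.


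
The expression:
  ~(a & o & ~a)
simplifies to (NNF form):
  True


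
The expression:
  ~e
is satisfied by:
  {e: False}


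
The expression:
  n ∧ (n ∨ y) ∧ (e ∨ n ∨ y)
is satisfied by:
  {n: True}


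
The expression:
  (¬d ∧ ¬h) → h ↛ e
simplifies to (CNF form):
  d ∨ h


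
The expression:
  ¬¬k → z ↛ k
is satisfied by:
  {k: False}


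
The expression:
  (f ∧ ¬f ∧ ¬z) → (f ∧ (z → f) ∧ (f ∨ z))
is always true.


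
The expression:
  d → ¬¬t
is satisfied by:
  {t: True, d: False}
  {d: False, t: False}
  {d: True, t: True}


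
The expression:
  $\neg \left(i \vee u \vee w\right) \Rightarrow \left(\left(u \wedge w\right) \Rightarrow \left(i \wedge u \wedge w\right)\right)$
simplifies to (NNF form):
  $\text{True}$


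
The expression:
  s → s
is always true.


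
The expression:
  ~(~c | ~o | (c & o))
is never true.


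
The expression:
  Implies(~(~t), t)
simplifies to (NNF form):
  True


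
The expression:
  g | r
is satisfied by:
  {r: True, g: True}
  {r: True, g: False}
  {g: True, r: False}


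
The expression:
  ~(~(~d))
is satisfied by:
  {d: False}


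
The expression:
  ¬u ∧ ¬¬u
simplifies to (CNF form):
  False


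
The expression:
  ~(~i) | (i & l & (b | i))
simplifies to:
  i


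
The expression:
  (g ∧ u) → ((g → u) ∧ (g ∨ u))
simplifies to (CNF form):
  True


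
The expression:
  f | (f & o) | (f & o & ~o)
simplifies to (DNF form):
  f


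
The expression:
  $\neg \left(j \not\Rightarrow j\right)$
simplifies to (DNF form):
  $\text{True}$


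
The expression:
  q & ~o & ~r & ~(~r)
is never true.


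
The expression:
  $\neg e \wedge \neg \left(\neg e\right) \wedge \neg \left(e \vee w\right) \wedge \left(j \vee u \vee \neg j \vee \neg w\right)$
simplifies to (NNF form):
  $\text{False}$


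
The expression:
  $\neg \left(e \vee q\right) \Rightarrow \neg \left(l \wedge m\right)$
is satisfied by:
  {q: True, e: True, l: False, m: False}
  {q: True, l: False, m: False, e: False}
  {e: True, l: False, m: False, q: False}
  {e: False, l: False, m: False, q: False}
  {q: True, m: True, e: True, l: False}
  {q: True, m: True, e: False, l: False}
  {m: True, e: True, q: False, l: False}
  {m: True, q: False, l: False, e: False}
  {e: True, q: True, l: True, m: False}
  {q: True, l: True, e: False, m: False}
  {e: True, l: True, q: False, m: False}
  {l: True, q: False, m: False, e: False}
  {q: True, m: True, l: True, e: True}
  {q: True, m: True, l: True, e: False}
  {m: True, l: True, e: True, q: False}


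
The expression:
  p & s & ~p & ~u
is never true.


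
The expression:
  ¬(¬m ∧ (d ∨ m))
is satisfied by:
  {m: True, d: False}
  {d: False, m: False}
  {d: True, m: True}


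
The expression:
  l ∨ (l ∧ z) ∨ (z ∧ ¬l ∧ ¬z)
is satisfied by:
  {l: True}


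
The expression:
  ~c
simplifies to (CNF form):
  ~c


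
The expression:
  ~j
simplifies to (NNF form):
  ~j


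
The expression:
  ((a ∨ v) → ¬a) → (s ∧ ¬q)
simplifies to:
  a ∨ (s ∧ ¬q)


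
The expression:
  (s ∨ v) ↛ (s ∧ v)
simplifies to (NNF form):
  (s ∧ ¬v) ∨ (v ∧ ¬s)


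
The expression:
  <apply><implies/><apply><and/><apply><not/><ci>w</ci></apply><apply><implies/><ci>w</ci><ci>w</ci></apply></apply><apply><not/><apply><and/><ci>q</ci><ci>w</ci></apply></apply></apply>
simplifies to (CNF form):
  <true/>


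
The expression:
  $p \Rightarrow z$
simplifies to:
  $z \vee \neg p$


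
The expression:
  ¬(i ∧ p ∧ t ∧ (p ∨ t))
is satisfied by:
  {p: False, t: False, i: False}
  {i: True, p: False, t: False}
  {t: True, p: False, i: False}
  {i: True, t: True, p: False}
  {p: True, i: False, t: False}
  {i: True, p: True, t: False}
  {t: True, p: True, i: False}


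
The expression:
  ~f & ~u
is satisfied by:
  {u: False, f: False}


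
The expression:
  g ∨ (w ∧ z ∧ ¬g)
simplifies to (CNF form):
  (g ∨ w) ∧ (g ∨ z)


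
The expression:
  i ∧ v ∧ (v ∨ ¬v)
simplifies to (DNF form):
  i ∧ v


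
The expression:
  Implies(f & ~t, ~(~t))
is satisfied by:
  {t: True, f: False}
  {f: False, t: False}
  {f: True, t: True}


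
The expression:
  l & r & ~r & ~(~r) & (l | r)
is never true.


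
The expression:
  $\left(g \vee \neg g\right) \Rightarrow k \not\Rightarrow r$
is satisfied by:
  {k: True, r: False}


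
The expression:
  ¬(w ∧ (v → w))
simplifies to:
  ¬w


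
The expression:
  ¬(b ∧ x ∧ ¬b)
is always true.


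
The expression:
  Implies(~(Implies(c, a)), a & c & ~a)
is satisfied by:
  {a: True, c: False}
  {c: False, a: False}
  {c: True, a: True}


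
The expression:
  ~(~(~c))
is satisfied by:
  {c: False}


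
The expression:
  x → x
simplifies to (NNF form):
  True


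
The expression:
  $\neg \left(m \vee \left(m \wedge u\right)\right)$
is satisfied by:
  {m: False}


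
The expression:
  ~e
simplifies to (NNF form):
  ~e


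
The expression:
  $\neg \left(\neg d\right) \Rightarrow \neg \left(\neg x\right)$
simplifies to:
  $x \vee \neg d$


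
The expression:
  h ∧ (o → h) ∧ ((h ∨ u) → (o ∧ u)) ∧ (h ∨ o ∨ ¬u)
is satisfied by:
  {h: True, u: True, o: True}


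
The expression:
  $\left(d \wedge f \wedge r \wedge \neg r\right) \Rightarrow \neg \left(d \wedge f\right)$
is always true.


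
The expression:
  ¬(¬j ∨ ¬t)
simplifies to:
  j ∧ t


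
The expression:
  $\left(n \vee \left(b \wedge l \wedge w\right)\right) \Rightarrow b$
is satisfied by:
  {b: True, n: False}
  {n: False, b: False}
  {n: True, b: True}


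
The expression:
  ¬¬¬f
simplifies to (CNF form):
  ¬f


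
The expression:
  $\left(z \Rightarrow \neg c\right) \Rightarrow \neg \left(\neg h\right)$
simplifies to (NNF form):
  $h \vee \left(c \wedge z\right)$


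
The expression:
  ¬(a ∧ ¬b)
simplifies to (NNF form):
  b ∨ ¬a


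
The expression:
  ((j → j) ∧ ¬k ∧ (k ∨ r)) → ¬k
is always true.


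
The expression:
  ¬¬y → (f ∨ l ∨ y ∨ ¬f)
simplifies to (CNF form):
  True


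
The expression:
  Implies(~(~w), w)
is always true.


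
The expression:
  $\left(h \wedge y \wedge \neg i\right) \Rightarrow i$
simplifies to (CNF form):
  $i \vee \neg h \vee \neg y$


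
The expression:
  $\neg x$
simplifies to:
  $\neg x$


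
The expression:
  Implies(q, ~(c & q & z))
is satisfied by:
  {c: False, z: False, q: False}
  {q: True, c: False, z: False}
  {z: True, c: False, q: False}
  {q: True, z: True, c: False}
  {c: True, q: False, z: False}
  {q: True, c: True, z: False}
  {z: True, c: True, q: False}


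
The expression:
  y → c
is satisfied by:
  {c: True, y: False}
  {y: False, c: False}
  {y: True, c: True}


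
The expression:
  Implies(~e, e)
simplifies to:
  e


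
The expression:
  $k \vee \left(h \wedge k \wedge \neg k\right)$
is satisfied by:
  {k: True}


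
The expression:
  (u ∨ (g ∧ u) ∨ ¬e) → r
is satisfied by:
  {r: True, e: True, u: False}
  {r: True, u: False, e: False}
  {r: True, e: True, u: True}
  {r: True, u: True, e: False}
  {e: True, u: False, r: False}


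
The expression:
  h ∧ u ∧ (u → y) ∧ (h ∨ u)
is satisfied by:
  {h: True, u: True, y: True}


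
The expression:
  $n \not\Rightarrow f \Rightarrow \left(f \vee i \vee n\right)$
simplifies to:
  $\text{True}$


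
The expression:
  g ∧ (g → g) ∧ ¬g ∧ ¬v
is never true.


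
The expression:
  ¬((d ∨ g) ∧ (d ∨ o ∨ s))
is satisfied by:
  {o: False, s: False, d: False, g: False}
  {s: True, g: False, o: False, d: False}
  {o: True, g: False, s: False, d: False}
  {s: True, o: True, g: False, d: False}
  {g: True, o: False, s: False, d: False}


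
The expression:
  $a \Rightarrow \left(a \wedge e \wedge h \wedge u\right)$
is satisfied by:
  {u: True, e: True, h: True, a: False}
  {u: True, e: True, h: False, a: False}
  {u: True, h: True, e: False, a: False}
  {u: True, h: False, e: False, a: False}
  {e: True, h: True, u: False, a: False}
  {e: True, h: False, u: False, a: False}
  {h: True, u: False, e: False, a: False}
  {h: False, u: False, e: False, a: False}
  {a: True, u: True, e: True, h: True}


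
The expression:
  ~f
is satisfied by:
  {f: False}


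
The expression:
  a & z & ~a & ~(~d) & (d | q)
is never true.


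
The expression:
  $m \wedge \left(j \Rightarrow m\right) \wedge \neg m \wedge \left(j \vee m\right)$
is never true.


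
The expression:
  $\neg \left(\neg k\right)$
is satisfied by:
  {k: True}


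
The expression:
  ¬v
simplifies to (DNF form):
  ¬v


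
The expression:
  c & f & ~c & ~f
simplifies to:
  False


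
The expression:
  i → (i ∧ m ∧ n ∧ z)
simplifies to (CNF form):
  (m ∨ ¬i) ∧ (n ∨ ¬i) ∧ (z ∨ ¬i)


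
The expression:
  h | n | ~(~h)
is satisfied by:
  {n: True, h: True}
  {n: True, h: False}
  {h: True, n: False}


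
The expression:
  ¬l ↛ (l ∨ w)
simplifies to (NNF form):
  ¬l ∧ ¬w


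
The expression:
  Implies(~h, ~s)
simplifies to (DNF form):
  h | ~s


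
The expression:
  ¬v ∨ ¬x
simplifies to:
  ¬v ∨ ¬x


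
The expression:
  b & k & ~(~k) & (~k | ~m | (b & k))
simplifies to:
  b & k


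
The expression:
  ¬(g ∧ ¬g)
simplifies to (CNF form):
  True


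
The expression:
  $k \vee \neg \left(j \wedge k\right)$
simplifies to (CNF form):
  $\text{True}$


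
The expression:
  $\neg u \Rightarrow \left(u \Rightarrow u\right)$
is always true.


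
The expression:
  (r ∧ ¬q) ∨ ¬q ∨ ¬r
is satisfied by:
  {q: False, r: False}
  {r: True, q: False}
  {q: True, r: False}


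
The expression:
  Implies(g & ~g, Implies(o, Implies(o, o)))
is always true.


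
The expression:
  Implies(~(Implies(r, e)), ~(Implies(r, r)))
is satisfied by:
  {e: True, r: False}
  {r: False, e: False}
  {r: True, e: True}


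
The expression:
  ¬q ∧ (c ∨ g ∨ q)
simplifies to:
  ¬q ∧ (c ∨ g)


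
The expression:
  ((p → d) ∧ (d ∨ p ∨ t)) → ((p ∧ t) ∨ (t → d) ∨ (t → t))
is always true.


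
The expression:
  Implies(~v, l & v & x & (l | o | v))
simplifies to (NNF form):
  v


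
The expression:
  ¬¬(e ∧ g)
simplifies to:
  e ∧ g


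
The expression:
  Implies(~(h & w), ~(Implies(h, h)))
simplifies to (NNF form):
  h & w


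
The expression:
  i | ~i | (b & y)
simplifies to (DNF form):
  True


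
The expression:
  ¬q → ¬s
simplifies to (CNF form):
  q ∨ ¬s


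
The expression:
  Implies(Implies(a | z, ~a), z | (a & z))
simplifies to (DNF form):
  a | z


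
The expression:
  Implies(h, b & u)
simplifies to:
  ~h | (b & u)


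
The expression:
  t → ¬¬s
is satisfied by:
  {s: True, t: False}
  {t: False, s: False}
  {t: True, s: True}


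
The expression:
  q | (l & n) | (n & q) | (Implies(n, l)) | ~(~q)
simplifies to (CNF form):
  l | q | ~n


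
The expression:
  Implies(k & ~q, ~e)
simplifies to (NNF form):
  q | ~e | ~k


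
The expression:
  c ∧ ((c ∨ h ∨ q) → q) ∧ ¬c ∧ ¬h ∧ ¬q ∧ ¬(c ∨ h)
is never true.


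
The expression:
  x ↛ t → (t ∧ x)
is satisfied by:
  {t: True, x: False}
  {x: False, t: False}
  {x: True, t: True}


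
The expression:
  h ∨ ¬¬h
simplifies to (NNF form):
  h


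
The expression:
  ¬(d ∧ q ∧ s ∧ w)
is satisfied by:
  {s: False, q: False, d: False, w: False}
  {w: True, s: False, q: False, d: False}
  {d: True, s: False, q: False, w: False}
  {w: True, d: True, s: False, q: False}
  {q: True, w: False, s: False, d: False}
  {w: True, q: True, s: False, d: False}
  {d: True, q: True, w: False, s: False}
  {w: True, d: True, q: True, s: False}
  {s: True, d: False, q: False, w: False}
  {w: True, s: True, d: False, q: False}
  {d: True, s: True, w: False, q: False}
  {w: True, d: True, s: True, q: False}
  {q: True, s: True, d: False, w: False}
  {w: True, q: True, s: True, d: False}
  {d: True, q: True, s: True, w: False}


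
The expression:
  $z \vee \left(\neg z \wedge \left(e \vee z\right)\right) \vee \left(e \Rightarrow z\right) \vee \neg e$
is always true.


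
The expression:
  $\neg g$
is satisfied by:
  {g: False}


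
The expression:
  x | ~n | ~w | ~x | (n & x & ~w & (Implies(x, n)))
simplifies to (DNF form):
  True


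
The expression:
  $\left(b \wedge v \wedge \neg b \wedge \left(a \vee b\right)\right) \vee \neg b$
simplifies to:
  $\neg b$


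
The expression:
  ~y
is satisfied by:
  {y: False}


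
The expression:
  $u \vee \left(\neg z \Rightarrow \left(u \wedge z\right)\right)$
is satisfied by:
  {z: True, u: True}
  {z: True, u: False}
  {u: True, z: False}


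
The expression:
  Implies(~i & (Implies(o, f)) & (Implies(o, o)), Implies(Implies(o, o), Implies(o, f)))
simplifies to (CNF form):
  True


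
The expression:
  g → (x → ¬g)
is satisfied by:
  {g: False, x: False}
  {x: True, g: False}
  {g: True, x: False}


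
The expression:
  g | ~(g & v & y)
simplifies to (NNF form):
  True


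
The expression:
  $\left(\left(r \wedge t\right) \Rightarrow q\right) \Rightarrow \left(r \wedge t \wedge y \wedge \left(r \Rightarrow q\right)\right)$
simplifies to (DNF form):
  $\left(r \wedge t \wedge y\right) \vee \left(r \wedge t \wedge \neg q\right)$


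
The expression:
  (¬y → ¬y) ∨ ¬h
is always true.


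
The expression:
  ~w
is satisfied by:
  {w: False}


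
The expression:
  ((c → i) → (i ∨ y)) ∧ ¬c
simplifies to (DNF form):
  (i ∧ ¬c) ∨ (y ∧ ¬c)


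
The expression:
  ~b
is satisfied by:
  {b: False}


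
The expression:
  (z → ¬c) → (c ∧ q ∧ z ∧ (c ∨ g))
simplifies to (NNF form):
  c ∧ z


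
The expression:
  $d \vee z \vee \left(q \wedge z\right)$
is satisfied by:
  {d: True, z: True}
  {d: True, z: False}
  {z: True, d: False}


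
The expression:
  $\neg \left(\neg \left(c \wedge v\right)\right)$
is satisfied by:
  {c: True, v: True}


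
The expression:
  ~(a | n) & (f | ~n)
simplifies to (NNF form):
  ~a & ~n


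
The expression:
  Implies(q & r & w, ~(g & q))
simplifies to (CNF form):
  ~g | ~q | ~r | ~w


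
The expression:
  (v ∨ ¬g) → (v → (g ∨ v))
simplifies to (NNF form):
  True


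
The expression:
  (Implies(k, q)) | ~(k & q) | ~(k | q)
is always true.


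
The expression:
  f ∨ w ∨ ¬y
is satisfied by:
  {w: True, f: True, y: False}
  {w: True, f: False, y: False}
  {f: True, w: False, y: False}
  {w: False, f: False, y: False}
  {y: True, w: True, f: True}
  {y: True, w: True, f: False}
  {y: True, f: True, w: False}


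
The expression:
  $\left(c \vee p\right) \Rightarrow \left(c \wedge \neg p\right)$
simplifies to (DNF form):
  $\neg p$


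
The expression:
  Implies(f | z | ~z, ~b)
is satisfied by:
  {b: False}


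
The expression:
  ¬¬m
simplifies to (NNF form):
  m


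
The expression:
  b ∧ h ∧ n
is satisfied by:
  {h: True, b: True, n: True}


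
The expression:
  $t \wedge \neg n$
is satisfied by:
  {t: True, n: False}


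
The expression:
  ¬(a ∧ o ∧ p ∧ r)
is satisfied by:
  {p: False, o: False, a: False, r: False}
  {r: True, p: False, o: False, a: False}
  {a: True, p: False, o: False, r: False}
  {r: True, a: True, p: False, o: False}
  {o: True, r: False, p: False, a: False}
  {r: True, o: True, p: False, a: False}
  {a: True, o: True, r: False, p: False}
  {r: True, a: True, o: True, p: False}
  {p: True, a: False, o: False, r: False}
  {r: True, p: True, a: False, o: False}
  {a: True, p: True, r: False, o: False}
  {r: True, a: True, p: True, o: False}
  {o: True, p: True, a: False, r: False}
  {r: True, o: True, p: True, a: False}
  {a: True, o: True, p: True, r: False}


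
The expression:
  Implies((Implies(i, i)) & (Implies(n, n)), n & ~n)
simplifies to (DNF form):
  False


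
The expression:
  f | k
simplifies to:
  f | k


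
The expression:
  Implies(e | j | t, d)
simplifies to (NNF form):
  d | (~e & ~j & ~t)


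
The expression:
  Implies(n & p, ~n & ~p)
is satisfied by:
  {p: False, n: False}
  {n: True, p: False}
  {p: True, n: False}


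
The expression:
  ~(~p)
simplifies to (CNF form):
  p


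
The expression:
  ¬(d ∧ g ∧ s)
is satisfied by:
  {s: False, d: False, g: False}
  {g: True, s: False, d: False}
  {d: True, s: False, g: False}
  {g: True, d: True, s: False}
  {s: True, g: False, d: False}
  {g: True, s: True, d: False}
  {d: True, s: True, g: False}


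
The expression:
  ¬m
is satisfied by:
  {m: False}


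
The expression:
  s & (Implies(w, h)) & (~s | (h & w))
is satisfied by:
  {h: True, w: True, s: True}


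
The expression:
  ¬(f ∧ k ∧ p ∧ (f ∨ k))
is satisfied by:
  {p: False, k: False, f: False}
  {f: True, p: False, k: False}
  {k: True, p: False, f: False}
  {f: True, k: True, p: False}
  {p: True, f: False, k: False}
  {f: True, p: True, k: False}
  {k: True, p: True, f: False}


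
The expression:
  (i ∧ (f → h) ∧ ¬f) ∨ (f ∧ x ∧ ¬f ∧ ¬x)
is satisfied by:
  {i: True, f: False}


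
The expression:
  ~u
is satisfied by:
  {u: False}


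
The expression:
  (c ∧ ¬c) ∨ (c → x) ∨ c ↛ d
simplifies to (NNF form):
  x ∨ ¬c ∨ ¬d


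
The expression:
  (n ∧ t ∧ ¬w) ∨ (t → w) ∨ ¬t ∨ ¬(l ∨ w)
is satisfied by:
  {n: True, w: True, l: False, t: False}
  {n: True, l: False, w: False, t: False}
  {w: True, n: False, l: False, t: False}
  {n: False, l: False, w: False, t: False}
  {t: True, n: True, w: True, l: False}
  {t: True, n: True, l: False, w: False}
  {t: True, w: True, n: False, l: False}
  {t: True, n: False, l: False, w: False}
  {n: True, l: True, w: True, t: False}
  {n: True, l: True, t: False, w: False}
  {l: True, w: True, t: False, n: False}
  {l: True, t: False, w: False, n: False}
  {n: True, l: True, t: True, w: True}
  {n: True, l: True, t: True, w: False}
  {l: True, t: True, w: True, n: False}


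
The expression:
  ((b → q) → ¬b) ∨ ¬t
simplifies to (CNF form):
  ¬b ∨ ¬q ∨ ¬t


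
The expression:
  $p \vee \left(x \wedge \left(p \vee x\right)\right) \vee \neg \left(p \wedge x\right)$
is always true.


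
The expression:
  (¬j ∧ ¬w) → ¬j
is always true.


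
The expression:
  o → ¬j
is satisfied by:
  {o: False, j: False}
  {j: True, o: False}
  {o: True, j: False}


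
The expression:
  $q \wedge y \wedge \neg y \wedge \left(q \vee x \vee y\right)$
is never true.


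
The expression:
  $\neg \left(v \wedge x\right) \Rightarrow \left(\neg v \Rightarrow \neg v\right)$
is always true.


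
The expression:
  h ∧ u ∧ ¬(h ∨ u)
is never true.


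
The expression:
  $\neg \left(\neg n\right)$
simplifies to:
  $n$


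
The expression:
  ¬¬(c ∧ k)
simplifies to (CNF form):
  c ∧ k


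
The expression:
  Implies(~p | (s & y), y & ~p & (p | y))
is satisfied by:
  {y: True, s: False, p: False}
  {y: True, p: True, s: False}
  {y: True, s: True, p: False}
  {p: True, s: False, y: False}
  {p: True, s: True, y: False}


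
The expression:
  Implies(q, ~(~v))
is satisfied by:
  {v: True, q: False}
  {q: False, v: False}
  {q: True, v: True}


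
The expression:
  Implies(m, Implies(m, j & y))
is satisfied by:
  {j: True, y: True, m: False}
  {j: True, y: False, m: False}
  {y: True, j: False, m: False}
  {j: False, y: False, m: False}
  {m: True, j: True, y: True}


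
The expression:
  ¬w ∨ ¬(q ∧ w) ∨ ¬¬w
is always true.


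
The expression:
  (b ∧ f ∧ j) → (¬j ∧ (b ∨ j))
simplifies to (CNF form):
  ¬b ∨ ¬f ∨ ¬j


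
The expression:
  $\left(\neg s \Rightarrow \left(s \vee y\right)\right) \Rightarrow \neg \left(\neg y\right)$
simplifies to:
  $y \vee \neg s$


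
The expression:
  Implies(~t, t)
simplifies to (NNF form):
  t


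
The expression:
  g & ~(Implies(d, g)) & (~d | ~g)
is never true.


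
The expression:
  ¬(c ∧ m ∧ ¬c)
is always true.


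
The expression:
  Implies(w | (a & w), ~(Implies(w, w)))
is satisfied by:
  {w: False}


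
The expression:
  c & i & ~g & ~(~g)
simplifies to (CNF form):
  False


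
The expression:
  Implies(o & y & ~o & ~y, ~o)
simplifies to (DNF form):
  True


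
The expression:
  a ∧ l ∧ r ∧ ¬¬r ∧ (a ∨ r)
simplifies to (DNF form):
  a ∧ l ∧ r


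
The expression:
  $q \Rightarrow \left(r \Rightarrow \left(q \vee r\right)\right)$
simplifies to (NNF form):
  $\text{True}$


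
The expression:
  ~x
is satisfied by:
  {x: False}


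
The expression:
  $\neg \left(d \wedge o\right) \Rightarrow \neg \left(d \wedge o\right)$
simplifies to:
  $\text{True}$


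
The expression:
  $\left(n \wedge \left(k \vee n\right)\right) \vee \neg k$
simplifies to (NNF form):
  $n \vee \neg k$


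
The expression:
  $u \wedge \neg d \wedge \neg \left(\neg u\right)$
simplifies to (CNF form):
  $u \wedge \neg d$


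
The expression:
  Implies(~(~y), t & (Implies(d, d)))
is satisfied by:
  {t: True, y: False}
  {y: False, t: False}
  {y: True, t: True}


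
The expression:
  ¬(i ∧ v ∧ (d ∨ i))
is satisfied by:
  {v: False, i: False}
  {i: True, v: False}
  {v: True, i: False}


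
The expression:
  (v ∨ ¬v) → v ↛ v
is never true.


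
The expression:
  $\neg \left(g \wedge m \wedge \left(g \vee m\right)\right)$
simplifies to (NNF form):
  $\neg g \vee \neg m$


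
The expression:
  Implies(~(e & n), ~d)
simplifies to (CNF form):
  (e | ~d) & (n | ~d)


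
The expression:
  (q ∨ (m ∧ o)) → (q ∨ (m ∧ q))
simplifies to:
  q ∨ ¬m ∨ ¬o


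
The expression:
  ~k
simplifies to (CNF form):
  ~k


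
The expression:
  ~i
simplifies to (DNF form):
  ~i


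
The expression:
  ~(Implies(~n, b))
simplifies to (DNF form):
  ~b & ~n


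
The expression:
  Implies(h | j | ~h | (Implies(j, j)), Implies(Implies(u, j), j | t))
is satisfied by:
  {t: True, u: True, j: True}
  {t: True, u: True, j: False}
  {t: True, j: True, u: False}
  {t: True, j: False, u: False}
  {u: True, j: True, t: False}
  {u: True, j: False, t: False}
  {j: True, u: False, t: False}


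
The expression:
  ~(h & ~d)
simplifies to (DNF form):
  d | ~h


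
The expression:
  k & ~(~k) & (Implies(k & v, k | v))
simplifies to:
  k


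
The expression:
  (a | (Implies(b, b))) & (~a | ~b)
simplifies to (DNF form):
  ~a | ~b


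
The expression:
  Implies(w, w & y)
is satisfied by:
  {y: True, w: False}
  {w: False, y: False}
  {w: True, y: True}


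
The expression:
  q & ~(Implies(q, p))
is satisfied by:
  {q: True, p: False}


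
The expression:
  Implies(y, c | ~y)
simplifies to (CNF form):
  c | ~y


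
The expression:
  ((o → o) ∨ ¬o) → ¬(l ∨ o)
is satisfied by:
  {o: False, l: False}


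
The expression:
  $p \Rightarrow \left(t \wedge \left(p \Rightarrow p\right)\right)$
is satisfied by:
  {t: True, p: False}
  {p: False, t: False}
  {p: True, t: True}


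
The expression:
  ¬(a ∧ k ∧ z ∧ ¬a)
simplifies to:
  True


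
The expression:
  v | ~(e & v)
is always true.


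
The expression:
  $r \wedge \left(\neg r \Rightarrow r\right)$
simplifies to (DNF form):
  $r$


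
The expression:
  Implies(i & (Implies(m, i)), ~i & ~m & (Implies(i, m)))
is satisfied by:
  {i: False}


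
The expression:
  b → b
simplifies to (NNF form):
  True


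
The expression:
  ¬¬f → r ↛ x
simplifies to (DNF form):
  (r ∧ ¬x) ∨ ¬f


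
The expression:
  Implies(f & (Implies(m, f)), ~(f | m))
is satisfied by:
  {f: False}


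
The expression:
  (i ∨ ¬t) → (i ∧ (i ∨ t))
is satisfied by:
  {i: True, t: True}
  {i: True, t: False}
  {t: True, i: False}


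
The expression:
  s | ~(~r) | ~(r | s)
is always true.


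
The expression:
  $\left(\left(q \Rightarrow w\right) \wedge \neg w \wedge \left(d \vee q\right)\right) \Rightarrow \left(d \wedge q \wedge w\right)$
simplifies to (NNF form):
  $q \vee w \vee \neg d$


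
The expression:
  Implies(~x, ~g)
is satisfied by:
  {x: True, g: False}
  {g: False, x: False}
  {g: True, x: True}


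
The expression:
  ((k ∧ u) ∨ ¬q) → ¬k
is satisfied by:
  {q: True, u: False, k: False}
  {u: False, k: False, q: False}
  {q: True, u: True, k: False}
  {u: True, q: False, k: False}
  {k: True, q: True, u: False}


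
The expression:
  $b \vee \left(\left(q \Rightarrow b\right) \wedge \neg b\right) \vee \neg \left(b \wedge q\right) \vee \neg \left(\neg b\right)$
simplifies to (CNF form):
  $\text{True}$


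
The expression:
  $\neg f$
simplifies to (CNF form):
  $\neg f$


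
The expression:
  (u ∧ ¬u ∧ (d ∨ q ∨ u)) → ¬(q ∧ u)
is always true.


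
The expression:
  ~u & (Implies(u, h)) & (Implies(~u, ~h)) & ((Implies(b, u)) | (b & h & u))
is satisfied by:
  {u: False, h: False, b: False}


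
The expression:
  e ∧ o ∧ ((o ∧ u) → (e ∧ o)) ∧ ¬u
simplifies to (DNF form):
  e ∧ o ∧ ¬u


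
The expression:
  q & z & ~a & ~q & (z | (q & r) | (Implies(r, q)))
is never true.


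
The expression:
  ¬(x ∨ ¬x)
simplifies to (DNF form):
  False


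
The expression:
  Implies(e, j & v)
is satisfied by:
  {j: True, v: True, e: False}
  {j: True, v: False, e: False}
  {v: True, j: False, e: False}
  {j: False, v: False, e: False}
  {e: True, j: True, v: True}


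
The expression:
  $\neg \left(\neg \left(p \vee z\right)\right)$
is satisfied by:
  {z: True, p: True}
  {z: True, p: False}
  {p: True, z: False}


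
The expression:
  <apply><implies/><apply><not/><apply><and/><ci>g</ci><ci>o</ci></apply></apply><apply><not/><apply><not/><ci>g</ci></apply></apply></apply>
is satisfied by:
  {g: True}


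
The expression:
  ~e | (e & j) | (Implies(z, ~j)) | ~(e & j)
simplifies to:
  True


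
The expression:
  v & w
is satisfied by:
  {w: True, v: True}


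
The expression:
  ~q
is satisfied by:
  {q: False}


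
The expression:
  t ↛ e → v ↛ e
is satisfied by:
  {v: True, e: True, t: False}
  {v: True, e: False, t: False}
  {e: True, v: False, t: False}
  {v: False, e: False, t: False}
  {v: True, t: True, e: True}
  {v: True, t: True, e: False}
  {t: True, e: True, v: False}


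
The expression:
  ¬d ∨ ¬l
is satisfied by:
  {l: False, d: False}
  {d: True, l: False}
  {l: True, d: False}


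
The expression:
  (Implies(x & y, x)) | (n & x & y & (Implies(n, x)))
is always true.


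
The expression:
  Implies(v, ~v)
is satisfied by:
  {v: False}


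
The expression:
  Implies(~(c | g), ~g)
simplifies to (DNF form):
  True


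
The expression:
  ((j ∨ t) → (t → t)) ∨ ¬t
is always true.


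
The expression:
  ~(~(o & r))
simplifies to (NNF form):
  o & r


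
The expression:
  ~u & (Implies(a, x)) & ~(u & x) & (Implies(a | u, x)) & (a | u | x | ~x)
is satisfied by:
  {x: True, u: False, a: False}
  {u: False, a: False, x: False}
  {x: True, a: True, u: False}


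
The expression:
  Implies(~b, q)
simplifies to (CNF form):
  b | q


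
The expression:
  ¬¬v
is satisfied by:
  {v: True}


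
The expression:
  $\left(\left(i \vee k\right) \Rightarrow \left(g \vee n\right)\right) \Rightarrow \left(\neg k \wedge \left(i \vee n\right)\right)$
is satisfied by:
  {i: True, n: True, g: False, k: False}
  {i: True, n: True, g: True, k: False}
  {i: True, g: False, n: False, k: False}
  {i: True, g: True, n: False, k: False}
  {n: True, i: False, g: False, k: False}
  {n: True, g: True, i: False, k: False}
  {i: True, k: True, n: False, g: False}
  {k: True, n: False, g: False, i: False}


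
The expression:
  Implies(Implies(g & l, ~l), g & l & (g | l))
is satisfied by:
  {g: True, l: True}


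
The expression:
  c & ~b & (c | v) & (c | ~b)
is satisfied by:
  {c: True, b: False}


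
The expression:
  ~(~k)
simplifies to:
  k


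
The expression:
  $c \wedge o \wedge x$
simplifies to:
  $c \wedge o \wedge x$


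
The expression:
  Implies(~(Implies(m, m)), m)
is always true.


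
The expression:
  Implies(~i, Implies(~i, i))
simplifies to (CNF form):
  i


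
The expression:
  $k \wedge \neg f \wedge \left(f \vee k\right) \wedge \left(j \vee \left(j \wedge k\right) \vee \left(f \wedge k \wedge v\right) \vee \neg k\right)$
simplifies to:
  $j \wedge k \wedge \neg f$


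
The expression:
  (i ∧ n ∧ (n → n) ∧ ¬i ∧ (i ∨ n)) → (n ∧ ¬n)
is always true.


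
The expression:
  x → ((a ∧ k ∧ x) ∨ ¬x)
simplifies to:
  (a ∧ k) ∨ ¬x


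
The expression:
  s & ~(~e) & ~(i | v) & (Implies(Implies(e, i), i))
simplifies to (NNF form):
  e & s & ~i & ~v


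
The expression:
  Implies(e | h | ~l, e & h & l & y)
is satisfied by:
  {y: True, l: True, h: False, e: False}
  {l: True, e: False, y: False, h: False}
  {h: True, e: True, y: True, l: True}


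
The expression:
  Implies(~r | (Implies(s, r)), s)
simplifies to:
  s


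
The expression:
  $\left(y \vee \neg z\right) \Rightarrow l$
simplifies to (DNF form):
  $l \vee \left(z \wedge \neg y\right)$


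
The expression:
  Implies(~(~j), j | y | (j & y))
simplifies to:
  True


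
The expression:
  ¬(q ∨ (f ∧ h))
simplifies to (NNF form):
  ¬q ∧ (¬f ∨ ¬h)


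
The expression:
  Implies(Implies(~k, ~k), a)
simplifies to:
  a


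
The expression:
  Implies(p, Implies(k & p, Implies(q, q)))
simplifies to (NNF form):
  True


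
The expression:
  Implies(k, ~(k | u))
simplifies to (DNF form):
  ~k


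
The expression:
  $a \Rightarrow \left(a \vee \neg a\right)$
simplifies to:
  $\text{True}$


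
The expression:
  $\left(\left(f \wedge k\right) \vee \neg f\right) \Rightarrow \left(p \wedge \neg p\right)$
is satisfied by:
  {f: True, k: False}


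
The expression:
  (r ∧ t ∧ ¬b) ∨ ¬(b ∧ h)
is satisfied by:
  {h: False, b: False}
  {b: True, h: False}
  {h: True, b: False}


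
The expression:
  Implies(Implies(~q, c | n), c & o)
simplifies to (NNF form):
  (c | ~n) & (c | ~q) & (o | ~c)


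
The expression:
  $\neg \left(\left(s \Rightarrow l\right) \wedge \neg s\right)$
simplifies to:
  $s$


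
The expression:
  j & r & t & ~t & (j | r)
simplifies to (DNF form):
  False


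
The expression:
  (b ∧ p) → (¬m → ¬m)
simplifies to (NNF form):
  True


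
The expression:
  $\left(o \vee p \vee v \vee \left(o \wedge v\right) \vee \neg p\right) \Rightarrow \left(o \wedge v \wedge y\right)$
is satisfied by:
  {o: True, y: True, v: True}


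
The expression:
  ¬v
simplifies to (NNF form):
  ¬v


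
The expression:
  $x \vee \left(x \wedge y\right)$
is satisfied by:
  {x: True}


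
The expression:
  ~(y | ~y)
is never true.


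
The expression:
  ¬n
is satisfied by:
  {n: False}


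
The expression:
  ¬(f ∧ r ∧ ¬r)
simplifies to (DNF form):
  True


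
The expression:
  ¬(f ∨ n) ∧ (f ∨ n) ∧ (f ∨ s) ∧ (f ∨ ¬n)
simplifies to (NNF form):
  False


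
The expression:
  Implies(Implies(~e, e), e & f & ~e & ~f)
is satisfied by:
  {e: False}


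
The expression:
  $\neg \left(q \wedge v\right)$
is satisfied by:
  {v: False, q: False}
  {q: True, v: False}
  {v: True, q: False}


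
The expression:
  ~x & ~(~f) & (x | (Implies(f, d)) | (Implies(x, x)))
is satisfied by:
  {f: True, x: False}


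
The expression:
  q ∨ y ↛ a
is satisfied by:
  {y: True, q: True, a: False}
  {q: True, a: False, y: False}
  {y: True, q: True, a: True}
  {q: True, a: True, y: False}
  {y: True, a: False, q: False}


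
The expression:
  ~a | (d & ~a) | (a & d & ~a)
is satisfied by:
  {a: False}


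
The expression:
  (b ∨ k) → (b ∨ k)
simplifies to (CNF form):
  True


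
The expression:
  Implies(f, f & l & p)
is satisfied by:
  {p: True, l: True, f: False}
  {p: True, l: False, f: False}
  {l: True, p: False, f: False}
  {p: False, l: False, f: False}
  {f: True, p: True, l: True}


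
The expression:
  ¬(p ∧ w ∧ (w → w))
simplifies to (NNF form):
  ¬p ∨ ¬w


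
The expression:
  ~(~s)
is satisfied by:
  {s: True}


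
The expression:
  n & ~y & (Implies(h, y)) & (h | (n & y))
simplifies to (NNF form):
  False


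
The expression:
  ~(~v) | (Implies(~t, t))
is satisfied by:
  {t: True, v: True}
  {t: True, v: False}
  {v: True, t: False}


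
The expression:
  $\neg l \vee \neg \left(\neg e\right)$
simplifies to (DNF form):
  $e \vee \neg l$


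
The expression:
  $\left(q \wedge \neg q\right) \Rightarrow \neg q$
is always true.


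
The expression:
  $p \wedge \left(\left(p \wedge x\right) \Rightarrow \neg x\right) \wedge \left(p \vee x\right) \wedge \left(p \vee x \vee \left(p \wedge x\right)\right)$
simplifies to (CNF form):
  $p \wedge \neg x$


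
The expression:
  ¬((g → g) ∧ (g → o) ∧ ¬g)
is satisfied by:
  {g: True}


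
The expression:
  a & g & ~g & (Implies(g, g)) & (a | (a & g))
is never true.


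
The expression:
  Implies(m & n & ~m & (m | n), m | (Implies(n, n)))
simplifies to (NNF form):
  True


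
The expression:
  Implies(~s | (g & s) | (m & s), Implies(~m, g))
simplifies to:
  g | m | s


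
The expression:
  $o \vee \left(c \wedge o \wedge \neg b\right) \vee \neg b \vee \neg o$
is always true.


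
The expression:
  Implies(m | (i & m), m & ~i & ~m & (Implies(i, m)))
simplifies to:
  ~m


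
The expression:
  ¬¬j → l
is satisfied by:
  {l: True, j: False}
  {j: False, l: False}
  {j: True, l: True}


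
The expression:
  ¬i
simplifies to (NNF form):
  ¬i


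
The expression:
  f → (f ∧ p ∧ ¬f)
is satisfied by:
  {f: False}


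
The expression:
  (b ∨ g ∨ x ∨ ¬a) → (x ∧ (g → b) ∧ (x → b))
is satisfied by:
  {x: True, b: True, a: True, g: False}
  {x: True, b: True, g: False, a: False}
  {x: True, b: True, a: True, g: True}
  {x: True, b: True, g: True, a: False}
  {a: True, x: False, g: False, b: False}


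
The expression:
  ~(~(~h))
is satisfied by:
  {h: False}


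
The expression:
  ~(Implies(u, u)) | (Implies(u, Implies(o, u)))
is always true.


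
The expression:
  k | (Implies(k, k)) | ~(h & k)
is always true.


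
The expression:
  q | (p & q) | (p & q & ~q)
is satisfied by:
  {q: True}


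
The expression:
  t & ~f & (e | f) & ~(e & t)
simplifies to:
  False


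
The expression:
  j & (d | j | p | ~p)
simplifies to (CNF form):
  j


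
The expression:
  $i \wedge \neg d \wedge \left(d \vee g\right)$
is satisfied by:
  {i: True, g: True, d: False}


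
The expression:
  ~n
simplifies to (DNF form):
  ~n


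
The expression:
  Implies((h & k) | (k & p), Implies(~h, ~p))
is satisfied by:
  {h: True, p: False, k: False}
  {p: False, k: False, h: False}
  {h: True, k: True, p: False}
  {k: True, p: False, h: False}
  {h: True, p: True, k: False}
  {p: True, h: False, k: False}
  {h: True, k: True, p: True}


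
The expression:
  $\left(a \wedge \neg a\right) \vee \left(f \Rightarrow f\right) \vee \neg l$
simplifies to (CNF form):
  $\text{True}$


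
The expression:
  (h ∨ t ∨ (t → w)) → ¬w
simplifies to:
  ¬w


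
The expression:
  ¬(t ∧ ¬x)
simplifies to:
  x ∨ ¬t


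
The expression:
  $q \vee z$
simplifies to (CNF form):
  $q \vee z$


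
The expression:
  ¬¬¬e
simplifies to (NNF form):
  ¬e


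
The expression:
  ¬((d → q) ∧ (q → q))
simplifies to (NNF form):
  d ∧ ¬q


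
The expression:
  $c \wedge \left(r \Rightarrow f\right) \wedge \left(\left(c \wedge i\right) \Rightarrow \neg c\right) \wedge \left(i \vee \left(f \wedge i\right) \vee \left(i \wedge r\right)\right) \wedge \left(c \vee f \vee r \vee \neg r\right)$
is never true.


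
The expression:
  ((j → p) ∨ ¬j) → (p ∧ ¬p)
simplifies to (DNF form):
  j ∧ ¬p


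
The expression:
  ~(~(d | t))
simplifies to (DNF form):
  d | t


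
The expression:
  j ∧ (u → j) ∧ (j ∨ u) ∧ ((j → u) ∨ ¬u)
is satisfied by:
  {j: True}


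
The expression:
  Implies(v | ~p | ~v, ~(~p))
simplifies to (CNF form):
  p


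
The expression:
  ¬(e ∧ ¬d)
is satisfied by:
  {d: True, e: False}
  {e: False, d: False}
  {e: True, d: True}


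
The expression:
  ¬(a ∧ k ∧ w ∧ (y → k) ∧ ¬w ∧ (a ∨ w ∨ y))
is always true.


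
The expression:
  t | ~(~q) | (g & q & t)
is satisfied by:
  {t: True, q: True}
  {t: True, q: False}
  {q: True, t: False}


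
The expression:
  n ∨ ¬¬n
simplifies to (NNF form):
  n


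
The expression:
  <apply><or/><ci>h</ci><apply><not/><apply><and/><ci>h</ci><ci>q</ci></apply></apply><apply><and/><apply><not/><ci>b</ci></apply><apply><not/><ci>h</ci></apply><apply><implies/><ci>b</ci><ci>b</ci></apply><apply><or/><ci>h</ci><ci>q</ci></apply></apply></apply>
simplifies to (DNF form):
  <true/>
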